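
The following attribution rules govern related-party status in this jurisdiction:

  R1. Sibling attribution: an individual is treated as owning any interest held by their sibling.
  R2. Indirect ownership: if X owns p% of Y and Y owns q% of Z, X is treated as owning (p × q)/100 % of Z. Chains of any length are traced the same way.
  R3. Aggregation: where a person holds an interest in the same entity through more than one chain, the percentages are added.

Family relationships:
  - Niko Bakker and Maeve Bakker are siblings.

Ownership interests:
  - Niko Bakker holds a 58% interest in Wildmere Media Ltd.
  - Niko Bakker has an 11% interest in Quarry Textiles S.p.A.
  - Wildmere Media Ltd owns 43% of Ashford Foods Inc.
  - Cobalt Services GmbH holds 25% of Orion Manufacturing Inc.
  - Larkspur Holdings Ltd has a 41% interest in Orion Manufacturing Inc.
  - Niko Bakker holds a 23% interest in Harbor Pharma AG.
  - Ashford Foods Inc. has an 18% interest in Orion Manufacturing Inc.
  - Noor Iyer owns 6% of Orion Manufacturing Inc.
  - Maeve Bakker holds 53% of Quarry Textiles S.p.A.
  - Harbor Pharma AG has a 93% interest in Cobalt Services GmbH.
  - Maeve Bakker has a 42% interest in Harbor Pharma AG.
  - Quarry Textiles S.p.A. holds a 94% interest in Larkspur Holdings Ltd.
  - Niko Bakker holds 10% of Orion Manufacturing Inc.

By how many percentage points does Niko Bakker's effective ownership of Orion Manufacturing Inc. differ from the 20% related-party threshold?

34.2673

By sibling attribution (R1), Niko Bakker is treated as also owning Maeve Bakker's interest in Harbor Pharma AG, giving 23% + 42% = 65%.
By sibling attribution (R1), Niko Bakker is treated as also owning Maeve Bakker's interest in Quarry Textiles S.p.A, giving 11% + 53% = 64%.
Chain via Harbor Pharma AG → Cobalt Services GmbH (R2): 65% × 93% × 25% = 15.1125% of Orion Manufacturing Inc.
Chain via Quarry Textiles S.p.A. → Larkspur Holdings Ltd (R2): 64% × 94% × 41% = 24.6656% of Orion Manufacturing Inc.
Chain via Wildmere Media Ltd → Ashford Foods Inc. (R2): 58% × 43% × 18% = 4.4892% of Orion Manufacturing Inc.
Direct interest in Orion Manufacturing Inc: 10%.
Aggregating (R3): 15.1125% + 24.6656% + 4.4892% + 10% = 54.2673%.
54.2673% exceeds the 20% threshold by 34.2673 percentage points.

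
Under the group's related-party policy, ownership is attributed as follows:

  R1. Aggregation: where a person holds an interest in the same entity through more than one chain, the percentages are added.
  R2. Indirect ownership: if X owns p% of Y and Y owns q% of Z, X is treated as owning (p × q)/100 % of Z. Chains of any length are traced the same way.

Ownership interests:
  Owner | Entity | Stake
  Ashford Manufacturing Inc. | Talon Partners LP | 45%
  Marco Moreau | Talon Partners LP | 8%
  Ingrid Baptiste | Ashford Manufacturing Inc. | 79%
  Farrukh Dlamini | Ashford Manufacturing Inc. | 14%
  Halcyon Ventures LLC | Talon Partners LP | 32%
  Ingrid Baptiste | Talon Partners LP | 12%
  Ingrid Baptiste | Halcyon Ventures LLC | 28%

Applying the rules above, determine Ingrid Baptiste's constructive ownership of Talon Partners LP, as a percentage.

56.51%

Chain via Halcyon Ventures LLC (R2): 28% × 32% = 8.96% of Talon Partners LP.
Chain via Ashford Manufacturing Inc. (R2): 79% × 45% = 35.55% of Talon Partners LP.
Direct interest in Talon Partners LP: 12%.
Aggregating (R1): 8.96% + 35.55% + 12% = 56.51%.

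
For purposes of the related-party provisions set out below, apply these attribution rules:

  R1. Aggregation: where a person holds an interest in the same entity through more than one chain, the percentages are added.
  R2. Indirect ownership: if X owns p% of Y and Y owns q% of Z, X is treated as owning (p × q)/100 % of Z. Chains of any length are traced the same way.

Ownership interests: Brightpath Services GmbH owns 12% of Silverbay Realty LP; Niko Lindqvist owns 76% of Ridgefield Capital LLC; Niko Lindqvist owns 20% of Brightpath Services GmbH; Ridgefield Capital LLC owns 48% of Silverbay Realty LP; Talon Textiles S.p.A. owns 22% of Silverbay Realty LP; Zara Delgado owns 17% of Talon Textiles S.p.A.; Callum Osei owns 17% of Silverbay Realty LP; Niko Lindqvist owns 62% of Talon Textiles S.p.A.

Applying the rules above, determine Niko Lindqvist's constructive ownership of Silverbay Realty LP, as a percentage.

Chain via Talon Textiles S.p.A. (R2): 62% × 22% = 13.64% of Silverbay Realty LP.
Chain via Ridgefield Capital LLC (R2): 76% × 48% = 36.48% of Silverbay Realty LP.
Chain via Brightpath Services GmbH (R2): 20% × 12% = 2.4% of Silverbay Realty LP.
Aggregating (R1): 13.64% + 36.48% + 2.4% = 52.52%.

52.52%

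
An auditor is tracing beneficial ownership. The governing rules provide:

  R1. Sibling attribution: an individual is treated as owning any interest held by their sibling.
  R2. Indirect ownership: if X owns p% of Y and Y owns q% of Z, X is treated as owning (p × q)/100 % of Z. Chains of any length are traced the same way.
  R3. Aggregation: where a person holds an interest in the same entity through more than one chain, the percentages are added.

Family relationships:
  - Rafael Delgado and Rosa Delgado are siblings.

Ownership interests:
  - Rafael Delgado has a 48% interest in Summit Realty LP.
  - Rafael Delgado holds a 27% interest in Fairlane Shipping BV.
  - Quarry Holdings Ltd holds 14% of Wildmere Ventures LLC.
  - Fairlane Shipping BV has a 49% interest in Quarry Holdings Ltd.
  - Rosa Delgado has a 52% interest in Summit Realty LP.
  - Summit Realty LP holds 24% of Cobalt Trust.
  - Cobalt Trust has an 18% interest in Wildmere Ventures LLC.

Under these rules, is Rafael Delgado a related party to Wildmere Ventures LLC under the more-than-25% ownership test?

No

By sibling attribution (R1), Rafael Delgado is treated as also owning Rosa Delgado's interest in Summit Realty LP, giving 48% + 52% = 100%.
Chain via Fairlane Shipping BV → Quarry Holdings Ltd (R2): 27% × 49% × 14% = 1.8522% of Wildmere Ventures LLC.
Chain via Summit Realty LP → Cobalt Trust (R2): 100% × 24% × 18% = 4.32% of Wildmere Ventures LLC.
Aggregating (R3): 1.8522% + 4.32% = 6.1722%.
6.1722% does not exceed the 25% threshold, so Rafael is not a related party to Wildmere Ventures LLC.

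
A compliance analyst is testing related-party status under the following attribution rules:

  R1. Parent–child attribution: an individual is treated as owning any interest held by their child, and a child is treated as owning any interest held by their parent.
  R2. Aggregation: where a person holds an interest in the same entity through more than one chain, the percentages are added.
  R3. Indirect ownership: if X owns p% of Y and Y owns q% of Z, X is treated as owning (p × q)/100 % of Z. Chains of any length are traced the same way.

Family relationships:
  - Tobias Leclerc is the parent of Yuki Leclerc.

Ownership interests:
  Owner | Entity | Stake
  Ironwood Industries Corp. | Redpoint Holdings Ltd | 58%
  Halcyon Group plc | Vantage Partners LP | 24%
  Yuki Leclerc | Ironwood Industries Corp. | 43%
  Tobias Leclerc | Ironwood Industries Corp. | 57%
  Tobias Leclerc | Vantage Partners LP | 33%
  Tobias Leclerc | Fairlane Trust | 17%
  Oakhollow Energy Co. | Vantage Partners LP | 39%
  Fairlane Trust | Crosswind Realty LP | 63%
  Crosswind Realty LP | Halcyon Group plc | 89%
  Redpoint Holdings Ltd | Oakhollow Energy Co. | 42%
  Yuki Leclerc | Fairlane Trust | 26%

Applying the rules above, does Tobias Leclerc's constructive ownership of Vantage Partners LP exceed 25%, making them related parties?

Yes

By parent–child attribution (R1), Tobias Leclerc is treated as also owning Yuki Leclerc's interest in Fairlane Trust, giving 17% + 26% = 43%.
By parent–child attribution (R1), Tobias Leclerc is treated as also owning Yuki Leclerc's interest in Ironwood Industries Corp, giving 57% + 43% = 100%.
Chain via Fairlane Trust → Crosswind Realty LP → Halcyon Group plc (R3): 43% × 63% × 89% × 24% = 5.786424% of Vantage Partners LP.
Chain via Ironwood Industries Corp. → Redpoint Holdings Ltd → Oakhollow Energy Co. (R3): 100% × 58% × 42% × 39% = 9.5004% of Vantage Partners LP.
Direct interest in Vantage Partners LP: 33%.
Aggregating (R2): 5.786424% + 9.5004% + 33% = 48.286824%.
48.286824% exceeds the 25% threshold, so Tobias is a related party to Vantage Partners LP.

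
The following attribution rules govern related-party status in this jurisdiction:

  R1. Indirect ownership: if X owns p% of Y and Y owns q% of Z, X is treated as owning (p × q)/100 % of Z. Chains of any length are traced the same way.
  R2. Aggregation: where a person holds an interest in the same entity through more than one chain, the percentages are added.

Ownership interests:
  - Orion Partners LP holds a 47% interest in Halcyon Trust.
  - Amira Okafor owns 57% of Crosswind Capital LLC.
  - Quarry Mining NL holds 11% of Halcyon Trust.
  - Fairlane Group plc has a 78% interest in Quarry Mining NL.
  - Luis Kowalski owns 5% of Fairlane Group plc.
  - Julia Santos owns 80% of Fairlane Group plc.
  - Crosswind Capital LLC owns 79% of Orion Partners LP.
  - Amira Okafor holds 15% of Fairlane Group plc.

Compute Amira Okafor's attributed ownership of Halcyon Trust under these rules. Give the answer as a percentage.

Chain via Crosswind Capital LLC → Orion Partners LP (R1): 57% × 79% × 47% = 21.1641% of Halcyon Trust.
Chain via Fairlane Group plc → Quarry Mining NL (R1): 15% × 78% × 11% = 1.287% of Halcyon Trust.
Aggregating (R2): 21.1641% + 1.287% = 22.4511%.

22.4511%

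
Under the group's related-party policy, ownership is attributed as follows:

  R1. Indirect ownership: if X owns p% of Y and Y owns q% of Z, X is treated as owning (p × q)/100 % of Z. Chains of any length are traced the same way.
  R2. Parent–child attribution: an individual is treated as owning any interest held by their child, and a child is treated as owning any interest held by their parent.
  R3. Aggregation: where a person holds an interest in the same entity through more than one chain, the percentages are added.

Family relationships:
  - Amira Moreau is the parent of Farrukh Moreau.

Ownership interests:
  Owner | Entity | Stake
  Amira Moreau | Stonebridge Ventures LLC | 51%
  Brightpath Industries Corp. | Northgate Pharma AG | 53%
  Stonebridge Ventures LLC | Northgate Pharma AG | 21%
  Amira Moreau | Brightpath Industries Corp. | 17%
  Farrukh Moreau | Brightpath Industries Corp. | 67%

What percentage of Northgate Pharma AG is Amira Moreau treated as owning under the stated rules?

55.23%

By parent–child attribution (R2), Amira Moreau is treated as also owning Farrukh Moreau's interest in Brightpath Industries Corp, giving 17% + 67% = 84%.
Chain via Stonebridge Ventures LLC (R1): 51% × 21% = 10.71% of Northgate Pharma AG.
Chain via Brightpath Industries Corp. (R1): 84% × 53% = 44.52% of Northgate Pharma AG.
Aggregating (R3): 10.71% + 44.52% = 55.23%.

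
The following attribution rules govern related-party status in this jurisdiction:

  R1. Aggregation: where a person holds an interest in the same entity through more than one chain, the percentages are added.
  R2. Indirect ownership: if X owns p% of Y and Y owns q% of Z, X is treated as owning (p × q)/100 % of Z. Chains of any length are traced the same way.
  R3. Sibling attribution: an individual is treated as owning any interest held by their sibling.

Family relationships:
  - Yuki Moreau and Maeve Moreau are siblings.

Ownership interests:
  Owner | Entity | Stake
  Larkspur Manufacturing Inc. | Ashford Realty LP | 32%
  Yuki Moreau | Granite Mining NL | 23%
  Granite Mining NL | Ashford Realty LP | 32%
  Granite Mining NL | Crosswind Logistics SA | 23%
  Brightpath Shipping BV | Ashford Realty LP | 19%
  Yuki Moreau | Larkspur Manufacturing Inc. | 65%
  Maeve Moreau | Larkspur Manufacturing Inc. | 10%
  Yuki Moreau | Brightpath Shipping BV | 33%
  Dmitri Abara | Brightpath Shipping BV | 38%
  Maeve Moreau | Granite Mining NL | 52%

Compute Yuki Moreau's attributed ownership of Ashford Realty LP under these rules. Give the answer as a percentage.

54.27%

By sibling attribution (R3), Yuki Moreau is treated as also owning Maeve Moreau's interest in Granite Mining NL, giving 23% + 52% = 75%.
By sibling attribution (R3), Yuki Moreau is treated as also owning Maeve Moreau's interest in Larkspur Manufacturing Inc, giving 65% + 10% = 75%.
Chain via Brightpath Shipping BV (R2): 33% × 19% = 6.27% of Ashford Realty LP.
Chain via Granite Mining NL (R2): 75% × 32% = 24% of Ashford Realty LP.
Chain via Larkspur Manufacturing Inc. (R2): 75% × 32% = 24% of Ashford Realty LP.
Aggregating (R1): 6.27% + 24% + 24% = 54.27%.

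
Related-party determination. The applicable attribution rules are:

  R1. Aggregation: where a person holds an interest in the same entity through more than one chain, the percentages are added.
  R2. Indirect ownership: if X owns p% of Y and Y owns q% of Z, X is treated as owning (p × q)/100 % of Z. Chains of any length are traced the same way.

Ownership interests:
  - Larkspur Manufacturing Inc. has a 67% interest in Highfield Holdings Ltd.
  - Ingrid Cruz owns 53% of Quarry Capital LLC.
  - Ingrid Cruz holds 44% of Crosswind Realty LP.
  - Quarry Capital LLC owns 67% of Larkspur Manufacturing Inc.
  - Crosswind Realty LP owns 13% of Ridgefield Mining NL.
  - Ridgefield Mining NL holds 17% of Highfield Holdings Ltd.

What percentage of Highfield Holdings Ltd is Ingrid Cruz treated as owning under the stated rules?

24.7641%

Chain via Crosswind Realty LP → Ridgefield Mining NL (R2): 44% × 13% × 17% = 0.9724% of Highfield Holdings Ltd.
Chain via Quarry Capital LLC → Larkspur Manufacturing Inc. (R2): 53% × 67% × 67% = 23.7917% of Highfield Holdings Ltd.
Aggregating (R1): 0.9724% + 23.7917% = 24.7641%.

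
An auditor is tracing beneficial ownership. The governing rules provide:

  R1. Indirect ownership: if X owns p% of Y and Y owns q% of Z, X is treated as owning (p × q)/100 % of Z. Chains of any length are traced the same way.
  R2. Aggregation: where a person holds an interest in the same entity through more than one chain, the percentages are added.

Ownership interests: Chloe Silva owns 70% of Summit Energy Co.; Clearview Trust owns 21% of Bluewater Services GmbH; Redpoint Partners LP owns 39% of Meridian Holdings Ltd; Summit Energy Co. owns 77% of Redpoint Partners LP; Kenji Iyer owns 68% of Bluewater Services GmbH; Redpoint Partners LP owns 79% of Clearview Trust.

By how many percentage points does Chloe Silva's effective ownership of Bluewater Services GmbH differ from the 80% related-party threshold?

71.05799

Chain via Summit Energy Co. → Redpoint Partners LP → Clearview Trust (R1): 70% × 77% × 79% × 21% = 8.94201% of Bluewater Services GmbH.
8.94201% falls short of the 80% threshold by 71.05799 percentage points.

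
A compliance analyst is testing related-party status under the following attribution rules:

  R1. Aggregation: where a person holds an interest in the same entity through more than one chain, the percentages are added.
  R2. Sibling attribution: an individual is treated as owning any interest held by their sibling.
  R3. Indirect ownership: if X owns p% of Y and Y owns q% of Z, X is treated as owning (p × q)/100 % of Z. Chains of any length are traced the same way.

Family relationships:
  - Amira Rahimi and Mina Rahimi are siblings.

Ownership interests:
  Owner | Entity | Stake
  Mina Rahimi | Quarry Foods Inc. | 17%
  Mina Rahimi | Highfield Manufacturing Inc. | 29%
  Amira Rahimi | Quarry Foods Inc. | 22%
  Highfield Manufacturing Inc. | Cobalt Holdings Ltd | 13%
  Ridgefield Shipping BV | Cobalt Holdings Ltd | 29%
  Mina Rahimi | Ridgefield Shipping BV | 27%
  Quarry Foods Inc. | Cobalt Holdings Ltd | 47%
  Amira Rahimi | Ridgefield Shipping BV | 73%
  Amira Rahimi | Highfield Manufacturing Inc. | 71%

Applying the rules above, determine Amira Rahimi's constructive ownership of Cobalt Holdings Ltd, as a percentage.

By sibling attribution (R2), Amira Rahimi is treated as also owning Mina Rahimi's interest in Highfield Manufacturing Inc, giving 71% + 29% = 100%.
By sibling attribution (R2), Amira Rahimi is treated as also owning Mina Rahimi's interest in Quarry Foods Inc, giving 22% + 17% = 39%.
By sibling attribution (R2), Amira Rahimi is treated as also owning Mina Rahimi's interest in Ridgefield Shipping BV, giving 73% + 27% = 100%.
Chain via Highfield Manufacturing Inc. (R3): 100% × 13% = 13% of Cobalt Holdings Ltd.
Chain via Quarry Foods Inc. (R3): 39% × 47% = 18.33% of Cobalt Holdings Ltd.
Chain via Ridgefield Shipping BV (R3): 100% × 29% = 29% of Cobalt Holdings Ltd.
Aggregating (R1): 13% + 18.33% + 29% = 60.33%.

60.33%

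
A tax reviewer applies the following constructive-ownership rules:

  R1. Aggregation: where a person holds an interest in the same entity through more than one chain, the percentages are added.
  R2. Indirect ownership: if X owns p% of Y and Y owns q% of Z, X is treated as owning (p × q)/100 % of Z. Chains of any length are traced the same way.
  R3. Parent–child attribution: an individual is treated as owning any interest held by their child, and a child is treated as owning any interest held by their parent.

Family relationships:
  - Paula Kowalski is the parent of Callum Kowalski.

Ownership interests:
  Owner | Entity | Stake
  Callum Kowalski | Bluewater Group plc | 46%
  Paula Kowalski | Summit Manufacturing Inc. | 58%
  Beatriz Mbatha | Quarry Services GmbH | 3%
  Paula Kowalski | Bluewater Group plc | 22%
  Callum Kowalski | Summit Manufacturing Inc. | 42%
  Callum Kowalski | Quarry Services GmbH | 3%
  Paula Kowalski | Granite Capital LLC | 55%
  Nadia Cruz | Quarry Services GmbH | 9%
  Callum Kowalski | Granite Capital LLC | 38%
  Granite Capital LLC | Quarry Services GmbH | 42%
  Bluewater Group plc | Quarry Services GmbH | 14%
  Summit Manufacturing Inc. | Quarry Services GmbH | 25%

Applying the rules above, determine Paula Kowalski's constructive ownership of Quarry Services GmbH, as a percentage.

76.58%

By parent–child attribution (R3), Paula Kowalski is treated as also owning Callum Kowalski's interest in Granite Capital LLC, giving 55% + 38% = 93%.
By parent–child attribution (R3), Paula Kowalski is treated as also owning Callum Kowalski's interest in Summit Manufacturing Inc, giving 58% + 42% = 100%.
By parent–child attribution (R3), Paula Kowalski is treated as also owning Callum Kowalski's interest in Bluewater Group plc, giving 22% + 46% = 68%.
By parent–child attribution (R3), Paula Kowalski is treated as owning Callum Kowalski's 3% interest in Quarry Services GmbH.
Chain via Granite Capital LLC (R2): 93% × 42% = 39.06% of Quarry Services GmbH.
Chain via Summit Manufacturing Inc. (R2): 100% × 25% = 25% of Quarry Services GmbH.
Chain via Bluewater Group plc (R2): 68% × 14% = 9.52% of Quarry Services GmbH.
Direct interest in Quarry Services GmbH: 3%.
Aggregating (R1): 39.06% + 25% + 9.52% + 3% = 76.58%.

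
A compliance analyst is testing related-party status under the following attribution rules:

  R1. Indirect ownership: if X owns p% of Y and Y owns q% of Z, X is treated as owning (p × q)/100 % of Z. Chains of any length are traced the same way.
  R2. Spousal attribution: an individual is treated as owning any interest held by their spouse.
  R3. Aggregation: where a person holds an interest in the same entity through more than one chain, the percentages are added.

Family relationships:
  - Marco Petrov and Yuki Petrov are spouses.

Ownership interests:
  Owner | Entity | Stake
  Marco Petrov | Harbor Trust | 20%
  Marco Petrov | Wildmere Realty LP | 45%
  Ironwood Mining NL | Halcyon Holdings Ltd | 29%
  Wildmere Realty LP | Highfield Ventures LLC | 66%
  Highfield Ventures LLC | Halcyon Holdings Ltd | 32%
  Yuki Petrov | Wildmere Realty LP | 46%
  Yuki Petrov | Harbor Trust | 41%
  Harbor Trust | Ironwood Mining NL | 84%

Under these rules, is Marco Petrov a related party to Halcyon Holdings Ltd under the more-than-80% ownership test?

By spousal attribution (R2), Marco Petrov is treated as also owning Yuki Petrov's interest in Harbor Trust, giving 20% + 41% = 61%.
By spousal attribution (R2), Marco Petrov is treated as also owning Yuki Petrov's interest in Wildmere Realty LP, giving 45% + 46% = 91%.
Chain via Harbor Trust → Ironwood Mining NL (R1): 61% × 84% × 29% = 14.8596% of Halcyon Holdings Ltd.
Chain via Wildmere Realty LP → Highfield Ventures LLC (R1): 91% × 66% × 32% = 19.2192% of Halcyon Holdings Ltd.
Aggregating (R3): 14.8596% + 19.2192% = 34.0788%.
34.0788% does not exceed the 80% threshold, so Marco is not a related party to Halcyon Holdings Ltd.

No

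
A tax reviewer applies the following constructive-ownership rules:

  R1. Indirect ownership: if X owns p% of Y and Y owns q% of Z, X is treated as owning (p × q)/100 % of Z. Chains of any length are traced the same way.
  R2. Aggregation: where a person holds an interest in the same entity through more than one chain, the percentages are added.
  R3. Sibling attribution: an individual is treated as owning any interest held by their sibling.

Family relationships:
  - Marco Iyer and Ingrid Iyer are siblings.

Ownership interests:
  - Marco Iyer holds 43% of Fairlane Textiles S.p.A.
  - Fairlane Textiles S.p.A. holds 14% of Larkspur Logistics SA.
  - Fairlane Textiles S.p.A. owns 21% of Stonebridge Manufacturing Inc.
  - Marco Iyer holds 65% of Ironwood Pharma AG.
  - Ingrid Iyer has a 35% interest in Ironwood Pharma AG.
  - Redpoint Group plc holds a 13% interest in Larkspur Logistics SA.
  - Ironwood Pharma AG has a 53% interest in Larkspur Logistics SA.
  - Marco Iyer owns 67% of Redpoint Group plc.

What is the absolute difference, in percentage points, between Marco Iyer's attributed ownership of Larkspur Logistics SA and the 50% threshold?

By sibling attribution (R3), Marco Iyer is treated as also owning Ingrid Iyer's interest in Ironwood Pharma AG, giving 65% + 35% = 100%.
Chain via Fairlane Textiles S.p.A. (R1): 43% × 14% = 6.02% of Larkspur Logistics SA.
Chain via Redpoint Group plc (R1): 67% × 13% = 8.71% of Larkspur Logistics SA.
Chain via Ironwood Pharma AG (R1): 100% × 53% = 53% of Larkspur Logistics SA.
Aggregating (R2): 6.02% + 8.71% + 53% = 67.73%.
67.73% exceeds the 50% threshold by 17.73 percentage points.

17.73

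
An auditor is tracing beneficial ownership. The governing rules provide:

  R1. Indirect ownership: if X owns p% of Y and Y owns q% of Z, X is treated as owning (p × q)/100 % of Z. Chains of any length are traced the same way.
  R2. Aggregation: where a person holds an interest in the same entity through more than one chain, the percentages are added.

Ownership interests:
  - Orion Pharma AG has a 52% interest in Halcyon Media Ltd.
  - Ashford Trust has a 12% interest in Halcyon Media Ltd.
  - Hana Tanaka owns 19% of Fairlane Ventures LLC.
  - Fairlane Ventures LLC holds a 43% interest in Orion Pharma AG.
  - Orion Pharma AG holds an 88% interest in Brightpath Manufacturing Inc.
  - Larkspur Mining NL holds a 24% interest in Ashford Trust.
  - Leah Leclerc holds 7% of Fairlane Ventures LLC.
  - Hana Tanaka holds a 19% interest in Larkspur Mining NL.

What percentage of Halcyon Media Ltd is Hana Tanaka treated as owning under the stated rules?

Chain via Fairlane Ventures LLC → Orion Pharma AG (R1): 19% × 43% × 52% = 4.2484% of Halcyon Media Ltd.
Chain via Larkspur Mining NL → Ashford Trust (R1): 19% × 24% × 12% = 0.5472% of Halcyon Media Ltd.
Aggregating (R2): 4.2484% + 0.5472% = 4.7956%.

4.7956%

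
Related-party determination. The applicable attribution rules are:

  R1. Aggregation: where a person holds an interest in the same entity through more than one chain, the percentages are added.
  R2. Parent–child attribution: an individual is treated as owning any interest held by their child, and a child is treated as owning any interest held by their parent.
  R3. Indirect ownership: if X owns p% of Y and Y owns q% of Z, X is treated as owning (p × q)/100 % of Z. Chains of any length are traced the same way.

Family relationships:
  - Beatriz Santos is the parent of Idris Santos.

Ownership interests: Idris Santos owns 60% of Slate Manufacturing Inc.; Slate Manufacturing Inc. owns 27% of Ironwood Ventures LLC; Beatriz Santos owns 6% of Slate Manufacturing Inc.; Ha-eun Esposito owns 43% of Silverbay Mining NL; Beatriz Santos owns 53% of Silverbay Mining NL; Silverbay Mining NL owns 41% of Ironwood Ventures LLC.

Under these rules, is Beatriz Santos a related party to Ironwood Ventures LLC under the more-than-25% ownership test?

By parent–child attribution (R2), Beatriz Santos is treated as also owning Idris Santos's interest in Slate Manufacturing Inc, giving 6% + 60% = 66%.
Chain via Slate Manufacturing Inc. (R3): 66% × 27% = 17.82% of Ironwood Ventures LLC.
Chain via Silverbay Mining NL (R3): 53% × 41% = 21.73% of Ironwood Ventures LLC.
Aggregating (R1): 17.82% + 21.73% = 39.55%.
39.55% exceeds the 25% threshold, so Beatriz is a related party to Ironwood Ventures LLC.

Yes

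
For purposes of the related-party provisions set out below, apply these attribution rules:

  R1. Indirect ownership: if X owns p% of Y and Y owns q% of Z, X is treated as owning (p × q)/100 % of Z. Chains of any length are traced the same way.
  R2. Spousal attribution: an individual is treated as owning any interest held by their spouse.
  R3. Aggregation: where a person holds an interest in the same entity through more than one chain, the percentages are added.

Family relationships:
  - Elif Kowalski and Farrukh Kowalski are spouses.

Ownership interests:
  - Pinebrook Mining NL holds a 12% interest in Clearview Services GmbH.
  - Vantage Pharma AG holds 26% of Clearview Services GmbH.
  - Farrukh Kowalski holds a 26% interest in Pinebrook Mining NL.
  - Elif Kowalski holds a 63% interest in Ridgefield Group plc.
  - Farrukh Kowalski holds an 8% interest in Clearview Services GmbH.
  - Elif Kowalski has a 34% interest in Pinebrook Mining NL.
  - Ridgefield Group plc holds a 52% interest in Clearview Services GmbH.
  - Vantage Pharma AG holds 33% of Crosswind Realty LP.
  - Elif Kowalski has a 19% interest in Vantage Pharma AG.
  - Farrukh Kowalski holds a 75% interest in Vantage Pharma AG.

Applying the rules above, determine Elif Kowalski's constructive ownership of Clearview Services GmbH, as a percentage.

By spousal attribution (R2), Elif Kowalski is treated as also owning Farrukh Kowalski's interest in Pinebrook Mining NL, giving 34% + 26% = 60%.
By spousal attribution (R2), Elif Kowalski is treated as also owning Farrukh Kowalski's interest in Vantage Pharma AG, giving 19% + 75% = 94%.
By spousal attribution (R2), Elif Kowalski is treated as owning Farrukh Kowalski's 8% interest in Clearview Services GmbH.
Chain via Pinebrook Mining NL (R1): 60% × 12% = 7.2% of Clearview Services GmbH.
Chain via Ridgefield Group plc (R1): 63% × 52% = 32.76% of Clearview Services GmbH.
Chain via Vantage Pharma AG (R1): 94% × 26% = 24.44% of Clearview Services GmbH.
Direct interest in Clearview Services GmbH: 8%.
Aggregating (R3): 7.2% + 32.76% + 24.44% + 8% = 72.4%.

72.4%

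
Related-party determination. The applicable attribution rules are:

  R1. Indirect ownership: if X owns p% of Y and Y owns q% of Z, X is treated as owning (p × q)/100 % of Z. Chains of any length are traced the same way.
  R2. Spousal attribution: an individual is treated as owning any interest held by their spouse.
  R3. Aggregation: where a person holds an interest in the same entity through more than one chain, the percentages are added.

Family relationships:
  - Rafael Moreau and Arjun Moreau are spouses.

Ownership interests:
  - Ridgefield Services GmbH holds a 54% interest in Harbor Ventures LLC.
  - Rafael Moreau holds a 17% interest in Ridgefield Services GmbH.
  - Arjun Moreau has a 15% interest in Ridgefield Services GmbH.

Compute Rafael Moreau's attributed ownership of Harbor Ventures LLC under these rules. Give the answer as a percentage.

17.28%

By spousal attribution (R2), Rafael Moreau is treated as also owning Arjun Moreau's interest in Ridgefield Services GmbH, giving 17% + 15% = 32%.
Chain via Ridgefield Services GmbH (R1): 32% × 54% = 17.28% of Harbor Ventures LLC.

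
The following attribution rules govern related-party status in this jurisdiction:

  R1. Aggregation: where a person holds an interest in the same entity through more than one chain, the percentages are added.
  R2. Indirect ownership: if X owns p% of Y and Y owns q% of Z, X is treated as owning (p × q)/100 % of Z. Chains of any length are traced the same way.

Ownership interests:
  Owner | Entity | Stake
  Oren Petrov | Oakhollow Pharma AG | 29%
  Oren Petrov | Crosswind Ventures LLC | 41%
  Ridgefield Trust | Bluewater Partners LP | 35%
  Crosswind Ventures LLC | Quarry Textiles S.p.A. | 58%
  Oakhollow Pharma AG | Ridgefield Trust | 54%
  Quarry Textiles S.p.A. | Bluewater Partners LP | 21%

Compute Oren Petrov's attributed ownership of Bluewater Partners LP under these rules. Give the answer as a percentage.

10.4748%

Chain via Crosswind Ventures LLC → Quarry Textiles S.p.A. (R2): 41% × 58% × 21% = 4.9938% of Bluewater Partners LP.
Chain via Oakhollow Pharma AG → Ridgefield Trust (R2): 29% × 54% × 35% = 5.481% of Bluewater Partners LP.
Aggregating (R1): 4.9938% + 5.481% = 10.4748%.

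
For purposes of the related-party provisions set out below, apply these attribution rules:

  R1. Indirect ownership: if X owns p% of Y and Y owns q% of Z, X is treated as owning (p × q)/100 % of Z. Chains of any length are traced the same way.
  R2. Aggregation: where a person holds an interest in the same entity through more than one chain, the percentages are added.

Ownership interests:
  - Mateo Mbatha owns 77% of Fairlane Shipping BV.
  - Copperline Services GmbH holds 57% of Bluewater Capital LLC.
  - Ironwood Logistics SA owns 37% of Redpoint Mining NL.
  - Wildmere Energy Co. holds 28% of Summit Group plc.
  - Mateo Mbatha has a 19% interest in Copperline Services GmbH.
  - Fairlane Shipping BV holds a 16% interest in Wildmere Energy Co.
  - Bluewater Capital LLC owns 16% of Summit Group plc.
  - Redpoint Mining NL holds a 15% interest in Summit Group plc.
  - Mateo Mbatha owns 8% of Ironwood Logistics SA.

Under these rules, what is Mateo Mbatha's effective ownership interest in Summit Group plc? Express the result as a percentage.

5.6264%

Chain via Copperline Services GmbH → Bluewater Capital LLC (R1): 19% × 57% × 16% = 1.7328% of Summit Group plc.
Chain via Ironwood Logistics SA → Redpoint Mining NL (R1): 8% × 37% × 15% = 0.444% of Summit Group plc.
Chain via Fairlane Shipping BV → Wildmere Energy Co. (R1): 77% × 16% × 28% = 3.4496% of Summit Group plc.
Aggregating (R2): 1.7328% + 0.444% + 3.4496% = 5.6264%.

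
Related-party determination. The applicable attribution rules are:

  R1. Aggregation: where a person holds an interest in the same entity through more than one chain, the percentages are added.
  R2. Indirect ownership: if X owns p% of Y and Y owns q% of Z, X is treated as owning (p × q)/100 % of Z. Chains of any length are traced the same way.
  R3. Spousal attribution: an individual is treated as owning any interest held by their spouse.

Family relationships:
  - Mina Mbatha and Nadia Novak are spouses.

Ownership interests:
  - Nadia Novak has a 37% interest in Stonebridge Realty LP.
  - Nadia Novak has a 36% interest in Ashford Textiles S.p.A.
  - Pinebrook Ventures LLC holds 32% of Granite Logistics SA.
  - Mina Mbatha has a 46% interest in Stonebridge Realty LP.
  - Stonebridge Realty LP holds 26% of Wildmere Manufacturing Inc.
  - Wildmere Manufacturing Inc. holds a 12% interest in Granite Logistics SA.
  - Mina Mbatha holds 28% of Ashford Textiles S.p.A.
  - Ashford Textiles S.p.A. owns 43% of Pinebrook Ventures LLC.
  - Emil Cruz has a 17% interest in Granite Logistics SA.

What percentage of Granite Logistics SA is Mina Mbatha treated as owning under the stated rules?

11.396%

By spousal attribution (R3), Mina Mbatha is treated as also owning Nadia Novak's interest in Stonebridge Realty LP, giving 46% + 37% = 83%.
By spousal attribution (R3), Mina Mbatha is treated as also owning Nadia Novak's interest in Ashford Textiles S.p.A, giving 28% + 36% = 64%.
Chain via Stonebridge Realty LP → Wildmere Manufacturing Inc. (R2): 83% × 26% × 12% = 2.5896% of Granite Logistics SA.
Chain via Ashford Textiles S.p.A. → Pinebrook Ventures LLC (R2): 64% × 43% × 32% = 8.8064% of Granite Logistics SA.
Aggregating (R1): 2.5896% + 8.8064% = 11.396%.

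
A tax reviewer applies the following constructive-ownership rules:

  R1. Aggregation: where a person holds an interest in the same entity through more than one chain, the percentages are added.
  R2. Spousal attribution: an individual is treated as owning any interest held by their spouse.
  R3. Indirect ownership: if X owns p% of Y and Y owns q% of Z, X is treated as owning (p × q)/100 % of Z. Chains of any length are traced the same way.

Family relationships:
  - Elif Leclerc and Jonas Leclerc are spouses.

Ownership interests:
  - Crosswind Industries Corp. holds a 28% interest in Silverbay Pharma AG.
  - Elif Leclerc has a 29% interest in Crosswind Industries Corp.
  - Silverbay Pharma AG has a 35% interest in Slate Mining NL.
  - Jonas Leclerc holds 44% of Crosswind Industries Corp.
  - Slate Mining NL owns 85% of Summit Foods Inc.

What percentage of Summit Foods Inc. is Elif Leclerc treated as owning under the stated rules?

6.0809%

By spousal attribution (R2), Elif Leclerc is treated as also owning Jonas Leclerc's interest in Crosswind Industries Corp, giving 29% + 44% = 73%.
Chain via Crosswind Industries Corp. → Silverbay Pharma AG → Slate Mining NL (R3): 73% × 28% × 35% × 85% = 6.0809% of Summit Foods Inc.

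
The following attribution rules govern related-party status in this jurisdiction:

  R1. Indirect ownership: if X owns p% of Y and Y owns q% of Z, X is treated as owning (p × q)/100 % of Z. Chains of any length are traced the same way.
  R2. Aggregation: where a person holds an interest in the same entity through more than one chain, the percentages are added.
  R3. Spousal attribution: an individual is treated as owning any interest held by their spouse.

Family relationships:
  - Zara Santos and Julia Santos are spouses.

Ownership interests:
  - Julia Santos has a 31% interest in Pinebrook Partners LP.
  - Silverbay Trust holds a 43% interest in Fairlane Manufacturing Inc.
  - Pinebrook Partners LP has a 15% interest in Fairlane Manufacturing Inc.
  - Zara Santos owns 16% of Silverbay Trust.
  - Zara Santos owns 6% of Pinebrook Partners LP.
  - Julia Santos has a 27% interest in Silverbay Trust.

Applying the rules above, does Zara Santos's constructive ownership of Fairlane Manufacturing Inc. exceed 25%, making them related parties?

By spousal attribution (R3), Zara Santos is treated as also owning Julia Santos's interest in Silverbay Trust, giving 16% + 27% = 43%.
By spousal attribution (R3), Zara Santos is treated as also owning Julia Santos's interest in Pinebrook Partners LP, giving 6% + 31% = 37%.
Chain via Silverbay Trust (R1): 43% × 43% = 18.49% of Fairlane Manufacturing Inc.
Chain via Pinebrook Partners LP (R1): 37% × 15% = 5.55% of Fairlane Manufacturing Inc.
Aggregating (R2): 18.49% + 5.55% = 24.04%.
24.04% does not exceed the 25% threshold, so Zara is not a related party to Fairlane Manufacturing Inc.

No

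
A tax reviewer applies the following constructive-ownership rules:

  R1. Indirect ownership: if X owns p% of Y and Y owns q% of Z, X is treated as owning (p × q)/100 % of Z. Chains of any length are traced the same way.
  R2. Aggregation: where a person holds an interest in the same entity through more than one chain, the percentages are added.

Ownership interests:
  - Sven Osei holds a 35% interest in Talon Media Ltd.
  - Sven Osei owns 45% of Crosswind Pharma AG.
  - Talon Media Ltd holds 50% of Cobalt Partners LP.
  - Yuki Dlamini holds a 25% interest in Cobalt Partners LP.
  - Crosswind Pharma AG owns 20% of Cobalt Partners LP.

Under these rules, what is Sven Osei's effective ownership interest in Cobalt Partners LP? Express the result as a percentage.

26.5%

Chain via Crosswind Pharma AG (R1): 45% × 20% = 9% of Cobalt Partners LP.
Chain via Talon Media Ltd (R1): 35% × 50% = 17.5% of Cobalt Partners LP.
Aggregating (R2): 9% + 17.5% = 26.5%.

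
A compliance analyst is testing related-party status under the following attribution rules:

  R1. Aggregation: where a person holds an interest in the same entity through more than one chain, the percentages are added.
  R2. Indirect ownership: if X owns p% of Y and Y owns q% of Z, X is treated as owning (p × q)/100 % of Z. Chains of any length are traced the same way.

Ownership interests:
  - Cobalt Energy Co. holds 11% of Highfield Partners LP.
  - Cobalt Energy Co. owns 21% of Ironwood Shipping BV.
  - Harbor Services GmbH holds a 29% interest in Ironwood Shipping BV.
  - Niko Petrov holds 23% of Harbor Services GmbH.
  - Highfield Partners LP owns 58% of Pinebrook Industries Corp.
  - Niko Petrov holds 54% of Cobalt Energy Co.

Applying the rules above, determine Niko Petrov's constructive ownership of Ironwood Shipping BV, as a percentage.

Chain via Harbor Services GmbH (R2): 23% × 29% = 6.67% of Ironwood Shipping BV.
Chain via Cobalt Energy Co. (R2): 54% × 21% = 11.34% of Ironwood Shipping BV.
Aggregating (R1): 6.67% + 11.34% = 18.01%.

18.01%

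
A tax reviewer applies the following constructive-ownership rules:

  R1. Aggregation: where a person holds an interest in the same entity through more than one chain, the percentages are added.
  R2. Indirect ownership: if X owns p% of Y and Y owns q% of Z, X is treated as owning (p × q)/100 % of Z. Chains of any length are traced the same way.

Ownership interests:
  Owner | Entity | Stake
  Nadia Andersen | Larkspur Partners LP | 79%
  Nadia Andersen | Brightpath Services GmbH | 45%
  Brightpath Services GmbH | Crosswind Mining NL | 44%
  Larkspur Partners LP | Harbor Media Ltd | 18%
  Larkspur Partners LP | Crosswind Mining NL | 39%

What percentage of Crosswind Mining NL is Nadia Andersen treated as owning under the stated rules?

Chain via Larkspur Partners LP (R2): 79% × 39% = 30.81% of Crosswind Mining NL.
Chain via Brightpath Services GmbH (R2): 45% × 44% = 19.8% of Crosswind Mining NL.
Aggregating (R1): 30.81% + 19.8% = 50.61%.

50.61%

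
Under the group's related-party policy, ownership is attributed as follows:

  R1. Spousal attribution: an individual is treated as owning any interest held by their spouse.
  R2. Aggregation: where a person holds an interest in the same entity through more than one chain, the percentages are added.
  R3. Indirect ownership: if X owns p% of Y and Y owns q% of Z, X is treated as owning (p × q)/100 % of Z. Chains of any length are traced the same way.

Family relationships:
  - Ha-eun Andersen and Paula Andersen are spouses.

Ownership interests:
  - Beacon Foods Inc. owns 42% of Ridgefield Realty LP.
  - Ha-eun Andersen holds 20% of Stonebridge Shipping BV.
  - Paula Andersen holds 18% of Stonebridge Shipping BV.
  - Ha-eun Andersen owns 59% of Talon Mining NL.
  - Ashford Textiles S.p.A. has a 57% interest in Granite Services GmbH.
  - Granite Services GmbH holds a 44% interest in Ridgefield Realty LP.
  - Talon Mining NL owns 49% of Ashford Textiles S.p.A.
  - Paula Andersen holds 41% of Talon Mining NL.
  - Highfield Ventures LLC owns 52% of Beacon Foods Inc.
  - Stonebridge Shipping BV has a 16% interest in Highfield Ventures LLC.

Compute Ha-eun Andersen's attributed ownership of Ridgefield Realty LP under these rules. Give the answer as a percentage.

13.617072%

By spousal attribution (R1), Ha-eun Andersen is treated as also owning Paula Andersen's interest in Talon Mining NL, giving 59% + 41% = 100%.
By spousal attribution (R1), Ha-eun Andersen is treated as also owning Paula Andersen's interest in Stonebridge Shipping BV, giving 20% + 18% = 38%.
Chain via Talon Mining NL → Ashford Textiles S.p.A. → Granite Services GmbH (R3): 100% × 49% × 57% × 44% = 12.2892% of Ridgefield Realty LP.
Chain via Stonebridge Shipping BV → Highfield Ventures LLC → Beacon Foods Inc. (R3): 38% × 16% × 52% × 42% = 1.327872% of Ridgefield Realty LP.
Aggregating (R2): 12.2892% + 1.327872% = 13.617072%.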